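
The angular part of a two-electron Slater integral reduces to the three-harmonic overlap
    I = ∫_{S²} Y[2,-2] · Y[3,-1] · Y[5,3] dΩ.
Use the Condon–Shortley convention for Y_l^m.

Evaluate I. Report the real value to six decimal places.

Rules hold: Σm=0, L=10 even, 1≤5≤5.
N = 5·7·11 = 385
Δ = 0!·4!·6!/11! = 1/2310
Racah Σ t=0..0: t=0:+1/144 = 1/144
⇒ 3j(2 3 5; 0 0 0)² = 10/231, sgn -1
Racah Σ t=0..0: t=0:+1/1152 = 1/1152
⇒ 3j(2 3 5; -2 -1 3)² = 1/33, sgn +1
4πI² = N·(3j₀)²·(3jₘ)² = 50/99
I = -1·√(0.505051/4π) = -0.20047604

-0.200476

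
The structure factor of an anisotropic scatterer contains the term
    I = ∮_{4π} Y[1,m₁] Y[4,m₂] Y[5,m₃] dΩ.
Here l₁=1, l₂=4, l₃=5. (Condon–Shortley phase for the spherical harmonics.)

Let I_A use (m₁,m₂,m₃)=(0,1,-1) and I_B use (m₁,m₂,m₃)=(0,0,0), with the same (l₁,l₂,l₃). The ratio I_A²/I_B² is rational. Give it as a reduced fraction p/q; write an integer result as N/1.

Same 1,4,5: normalisation and zero-m 3j drop out of the ratio.
A: Δ: 0! 2! 8! / 11! → 1/495; sum: t=0:+1/720 = 1/720; 3j²(1 4 5; 0 1 -1) = Δ·Π!·Σ² = 8/165  (sign +1)
B: Δ: 0! 2! 8! / 11! → 1/495; sum: t=0:+1/576 = 1/576; 3j²(1 4 5; 0 0 0) = Δ·Π!·Σ² = 5/99  (sign -1)
I_A²/I_B² = (8/165)/(5/99) = 24/25

24/25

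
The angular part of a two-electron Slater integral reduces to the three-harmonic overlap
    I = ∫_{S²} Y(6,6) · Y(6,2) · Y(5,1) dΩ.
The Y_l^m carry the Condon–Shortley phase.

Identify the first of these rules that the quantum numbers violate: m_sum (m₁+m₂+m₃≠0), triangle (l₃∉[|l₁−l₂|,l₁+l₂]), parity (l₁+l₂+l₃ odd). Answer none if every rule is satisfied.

m₁+m₂+m₃ = 6 + 2 + 1 = 9  ✗
triangle: |6−6|=0 ≤ l₃=5 ≤ 6+6=12
parity: l₁+l₂+l₃ = 17 is odd

m_sum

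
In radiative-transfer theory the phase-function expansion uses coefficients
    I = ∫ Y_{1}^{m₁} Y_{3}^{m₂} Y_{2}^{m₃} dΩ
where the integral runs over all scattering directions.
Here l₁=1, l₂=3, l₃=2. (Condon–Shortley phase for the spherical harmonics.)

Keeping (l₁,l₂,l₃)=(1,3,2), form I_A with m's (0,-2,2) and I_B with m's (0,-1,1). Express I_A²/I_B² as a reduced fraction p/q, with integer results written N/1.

5/8

Shared (l₁,l₂,l₃)=(1,3,2): N and (l;000)² cancel in I_A²/I_B².
A: Δ = 2!·0!·4!/7! = 1/105; Racah Σ t=1..1: t=1:−1/24 = -1/24; ⇒ 3j(1 3 2; 0 -2 2)² = 1/21, sgn -1
B: Δ = 2!·0!·4!/7! = 1/105; Racah Σ t=1..1: t=1:−1/6 = -1/6; ⇒ 3j(1 3 2; 0 -1 1)² = 8/105, sgn +1
I_A²/I_B² = (1/21)/(8/105) = 5/8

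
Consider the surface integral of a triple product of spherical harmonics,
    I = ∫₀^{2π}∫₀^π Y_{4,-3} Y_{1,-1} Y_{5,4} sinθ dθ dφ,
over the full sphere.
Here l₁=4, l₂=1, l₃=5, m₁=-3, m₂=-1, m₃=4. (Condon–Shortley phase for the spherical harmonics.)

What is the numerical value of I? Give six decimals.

Rules hold: Σm=0, L=10 even, 3≤5≤5.
N = 9·3·11 = 297
Δ = 0!·8!·2!/11! = 1/495
Racah Σ t=0..0: t=0:+1/576 = 1/576
⇒ 3j(4 1 5; 0 0 0)² = 5/99, sgn -1
Racah Σ t=0..0: t=0:+1/10080 = 1/10080
⇒ 3j(4 1 5; -3 -1 4)² = 4/55, sgn -1
4πI² = N·(3j₀)²·(3jₘ)² = 12/11
I = +1·√(1.09091/4π) = 0.29463840

0.294638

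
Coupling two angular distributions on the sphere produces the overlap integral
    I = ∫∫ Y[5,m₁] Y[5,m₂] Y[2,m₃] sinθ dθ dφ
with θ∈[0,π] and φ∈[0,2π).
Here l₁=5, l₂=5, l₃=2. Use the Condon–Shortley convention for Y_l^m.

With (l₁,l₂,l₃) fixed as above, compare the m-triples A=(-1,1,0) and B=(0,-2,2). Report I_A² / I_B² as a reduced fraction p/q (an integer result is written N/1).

81/140

Shared (l₁,l₂,l₃)=(5,5,2): N and (l;000)² cancel in I_A²/I_B².
A: Δ = 8!·2!·2!/13! = 1/38610; Racah Σ t=4..6: t=4:+1/2304 t=5:−1/720 t=6:+1/5760 = -1/1280; ⇒ 3j(5 5 2; -1 1 0)² = 27/1430, sgn -1
B: Δ = 8!·2!·2!/13! = 1/38610; Racah Σ t=3..3: t=3:−1/2880 = -1/2880; ⇒ 3j(5 5 2; 0 -2 2)² = 14/429, sgn -1
I_A²/I_B² = (27/1430)/(14/429) = 81/140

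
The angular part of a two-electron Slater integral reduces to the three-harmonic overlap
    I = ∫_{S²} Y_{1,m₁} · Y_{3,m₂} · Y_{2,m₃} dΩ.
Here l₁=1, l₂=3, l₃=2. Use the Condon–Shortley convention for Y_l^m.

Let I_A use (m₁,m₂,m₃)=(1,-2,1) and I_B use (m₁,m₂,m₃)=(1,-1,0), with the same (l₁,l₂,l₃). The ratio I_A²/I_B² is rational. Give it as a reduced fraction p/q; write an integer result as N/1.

5/3

l's match ⇒ only the (l;m) 3-j factors differ between A and B.
A: triangle coeff Δ(1,3,2) = 1/105; Σ_t [0,0]: t=0:+1/12 = 1/12; (3j)²=2/21 [(1 3 2; 1 -2 1)], sign=-1
B: triangle coeff Δ(1,3,2) = 1/105; Σ_t [0,0]: t=0:+1/8 = 1/8; (3j)²=2/35 [(1 3 2; 1 -1 0)], sign=+1
I_A²/I_B² = (2/21)/(2/35) = 5/3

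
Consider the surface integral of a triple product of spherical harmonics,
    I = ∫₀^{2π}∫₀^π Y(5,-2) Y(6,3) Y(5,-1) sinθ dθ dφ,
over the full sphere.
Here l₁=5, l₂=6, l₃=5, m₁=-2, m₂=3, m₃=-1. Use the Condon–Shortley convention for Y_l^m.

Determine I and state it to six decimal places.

m-sum 0 ✓  L=16 even ✓  1≤5≤11 ✓
Π(2lᵢ+1) = 11×13×11 = 1573
triangle coeff Δ(5,6,5) = 1/28588560
Σ_t [1,5]: t=1:−1/345600 t=2:+1/13824 t=3:−1/5184 t=4:+1/13824 t=5:−1/345600 = -7/129600
(3j)²=80/7293 [(5 6 5; 0 0 0)], sign=+1
Σ_t [3,6]: t=3:−1/622080 t=4:+1/34560 t=5:−1/23040 t=6:+1/155520 = -1/103680
(3j)²=9/2431 [(5 6 5; -2 3 -1)], sign=-1
⇒ 4πI² = 240/3757
I = (-1)√(240/3757/(4π)) = -0.07129845

-0.071298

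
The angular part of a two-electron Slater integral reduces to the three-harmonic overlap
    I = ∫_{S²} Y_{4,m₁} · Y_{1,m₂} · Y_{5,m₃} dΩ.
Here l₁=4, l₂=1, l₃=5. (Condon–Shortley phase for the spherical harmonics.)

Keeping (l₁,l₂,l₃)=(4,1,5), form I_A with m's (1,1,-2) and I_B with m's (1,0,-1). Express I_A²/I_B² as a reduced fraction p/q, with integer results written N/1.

7/8

l's match ⇒ only the (l;m) 3-j factors differ between A and B.
A: triangle coeff Δ(4,1,5) = 1/495; Σ_t [0,0]: t=0:+1/1440 = 1/1440; (3j)²=7/165 [(4 1 5; 1 1 -2)], sign=-1
B: triangle coeff Δ(4,1,5) = 1/495; Σ_t [0,0]: t=0:+1/720 = 1/720; (3j)²=8/165 [(4 1 5; 1 0 -1)], sign=+1
I_A²/I_B² = (7/165)/(8/165) = 7/8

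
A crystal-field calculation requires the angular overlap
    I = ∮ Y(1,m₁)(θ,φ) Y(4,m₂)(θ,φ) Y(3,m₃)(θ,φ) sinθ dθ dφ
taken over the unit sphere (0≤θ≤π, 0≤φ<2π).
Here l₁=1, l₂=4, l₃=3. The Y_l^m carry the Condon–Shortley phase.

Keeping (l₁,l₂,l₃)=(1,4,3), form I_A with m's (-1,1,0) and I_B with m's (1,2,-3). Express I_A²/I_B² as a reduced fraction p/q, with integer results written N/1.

10/1

l's match ⇒ only the (l;m) 3-j factors differ between A and B.
A: triangle coeff Δ(1,4,3) = 1/252; Σ_t [2,2]: t=2:+1/72 = 1/72; (3j)²=5/126 [(1 4 3; -1 1 0)], sign=-1
B: triangle coeff Δ(1,4,3) = 1/252; Σ_t [0,0]: t=0:+1/1440 = 1/1440; (3j)²=1/252 [(1 4 3; 1 2 -3)], sign=+1
I_A²/I_B² = (5/126)/(1/252) = 10/1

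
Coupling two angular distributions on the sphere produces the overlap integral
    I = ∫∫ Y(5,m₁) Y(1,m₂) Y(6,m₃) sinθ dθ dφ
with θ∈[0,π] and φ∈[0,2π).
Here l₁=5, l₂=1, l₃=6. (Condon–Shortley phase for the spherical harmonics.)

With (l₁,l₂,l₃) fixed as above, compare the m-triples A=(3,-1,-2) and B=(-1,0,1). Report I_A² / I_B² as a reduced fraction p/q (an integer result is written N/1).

6/35

Shared (l₁,l₂,l₃)=(5,1,6): N and (l;000)² cancel in I_A²/I_B².
A: Δ = 0!·10!·2!/13! = 1/858; Racah Σ t=0..0: t=0:+1/161280 = 1/161280; ⇒ 3j(5 1 6; 3 -1 -2)² = 1/143, sgn +1
B: Δ = 0!·10!·2!/13! = 1/858; Racah Σ t=0..0: t=0:+1/17280 = 1/17280; ⇒ 3j(5 1 6; -1 0 1)² = 35/858, sgn -1
I_A²/I_B² = (1/143)/(35/858) = 6/35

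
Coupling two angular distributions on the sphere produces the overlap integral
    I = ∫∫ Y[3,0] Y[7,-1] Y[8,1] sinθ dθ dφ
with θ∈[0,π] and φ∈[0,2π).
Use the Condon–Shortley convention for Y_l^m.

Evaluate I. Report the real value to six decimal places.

Rules hold: Σm=0, L=18 even, 4≤8≤10.
N = 7·15·17 = 1785
Δ = 2!·4!·12!/19! = 1/5290740
Racah Σ t=0..2: t=0:+1/7257600 t=1:−1/2073600 t=2:+1/7257600 = -1/4838400
⇒ 3j(3 7 8; 0 0 0)² = 252/20995, sgn -1
Racah Σ t=0..2: t=0:+1/6220800 t=1:−1/2419200 t=2:+1/11612160 = -29/174182400
⇒ 3j(3 7 8; 0 -1 1)² = 841/83980, sgn +1
4πI² = N·(3j₀)²·(3jₘ)² = 1112643/5185765
I = -1·√(0.214557/4π) = -0.13066720

-0.130667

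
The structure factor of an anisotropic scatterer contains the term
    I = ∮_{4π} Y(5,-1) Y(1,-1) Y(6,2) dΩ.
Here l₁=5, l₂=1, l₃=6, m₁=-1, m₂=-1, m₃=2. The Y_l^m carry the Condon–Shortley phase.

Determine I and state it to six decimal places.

Checks pass: Σm=0; 12 even; l₃=6∈[4,6].
(2·5+1)(2·1+1)(2·6+1) = 429
Δ: 0! 10! 2! / 13! → 1/858
sum: t=0:+1/14400 = 1/14400
3j²(5 1 6; 0 0 0) = Δ·Π!·Σ² = 6/143  (sign +1)
sum: t=0:+1/34560 = 1/34560
3j²(5 1 6; -1 -1 2) = Δ·Π!·Σ² = 14/429  (sign +1)
combine: 4πI² = 429·6/143·14/429 = 84/143
take √, sign +1: I = 0.21620548

0.216205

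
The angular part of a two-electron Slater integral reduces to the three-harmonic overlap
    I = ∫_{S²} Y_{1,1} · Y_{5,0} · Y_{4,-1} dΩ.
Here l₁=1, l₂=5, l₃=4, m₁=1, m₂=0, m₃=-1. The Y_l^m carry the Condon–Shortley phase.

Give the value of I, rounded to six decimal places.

Rules hold: Σm=0, L=10 even, 4≤4≤6.
N = 3·11·9 = 297
Δ = 2!·0!·8!/11! = 1/495
Racah Σ t=1..1: t=1:−1/576 = -1/576
⇒ 3j(1 5 4; 0 0 0)² = 5/99, sgn -1
Racah Σ t=0..0: t=0:+1/1440 = 1/1440
⇒ 3j(1 5 4; 1 0 -1)² = 2/99, sgn -1
4πI² = N·(3j₀)²·(3jₘ)² = 10/33
I = +1·√(0.30303/4π) = 0.15528807

0.155288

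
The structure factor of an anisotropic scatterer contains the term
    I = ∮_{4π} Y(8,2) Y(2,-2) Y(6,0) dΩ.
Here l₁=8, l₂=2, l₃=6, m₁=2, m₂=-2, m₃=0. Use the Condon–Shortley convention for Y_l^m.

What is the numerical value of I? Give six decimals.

0.122977

m-sum 0 ✓  L=16 even ✓  6≤6≤10 ✓
Π(2lᵢ+1) = 17×5×13 = 1105
triangle coeff Δ(8,2,6) = 1/30940
Σ_t [2,2]: t=2:+1/2073600 = 1/2073600
(3j)²=28/1105 [(8 2 6; 0 0 0)], sign=+1
Σ_t [0,0]: t=0:+1/12441600 = 1/12441600
(3j)²=3/442 [(8 2 6; 2 -2 0)], sign=+1
⇒ 4πI² = 42/221
I = (+1)√(42/221/(4π)) = 0.12297691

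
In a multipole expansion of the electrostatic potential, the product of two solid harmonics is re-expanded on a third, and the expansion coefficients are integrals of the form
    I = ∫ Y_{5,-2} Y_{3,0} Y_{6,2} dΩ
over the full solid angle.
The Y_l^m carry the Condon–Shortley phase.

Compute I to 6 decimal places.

0.058844

m-sum 0 ✓  L=14 even ✓  2≤6≤8 ✓
Π(2lᵢ+1) = 11×7×13 = 1001
triangle coeff Δ(5,3,6) = 1/675675
Σ_t [0,2]: t=0:+1/8640 t=1:−1/2304 t=2:+1/8640 = -7/34560
(3j)²=7/429 [(5 3 6; 0 0 0)], sign=-1
Σ_t [0,2]: t=0:+1/60480 t=1:−1/5760 t=2:+1/8640 = -1/24192
(3j)²=8/3003 [(5 3 6; -2 0 2)], sign=-1
⇒ 4πI² = 56/1287
I = (+1)√(56/1287/(4π)) = 0.05884368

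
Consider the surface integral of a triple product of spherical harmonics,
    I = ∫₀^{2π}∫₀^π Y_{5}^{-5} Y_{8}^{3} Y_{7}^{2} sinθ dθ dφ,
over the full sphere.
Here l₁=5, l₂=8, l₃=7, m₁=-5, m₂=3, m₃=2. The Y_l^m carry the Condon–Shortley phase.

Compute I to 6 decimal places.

Checks pass: Σm=0; 20 even; l₃=7∈[3,13].
(2·5+1)(2·8+1)(2·7+1) = 2805
Δ: 6! 4! 10! / 21! → 1/814773960
sum: t=1:−1/87091200 t=2:+1/4976640 t=3:−1/2073600 t=4:+1/4976640 t=5:−1/87091200 = -1/9676800
3j²(5 8 7; 0 0 0) = Δ·Π!·Σ² = 360/46189  (sign +1)
sum: t=6:+1/248832000 = 1/248832000
3j²(5 8 7; -5 3 2) = Δ·Π!·Σ² = 63/4199  (sign -1)
combine: 4πI² = 2805·360/46189·63/4199 = 340200/1037153
take √, sign -1: I = -0.16156259

-0.161563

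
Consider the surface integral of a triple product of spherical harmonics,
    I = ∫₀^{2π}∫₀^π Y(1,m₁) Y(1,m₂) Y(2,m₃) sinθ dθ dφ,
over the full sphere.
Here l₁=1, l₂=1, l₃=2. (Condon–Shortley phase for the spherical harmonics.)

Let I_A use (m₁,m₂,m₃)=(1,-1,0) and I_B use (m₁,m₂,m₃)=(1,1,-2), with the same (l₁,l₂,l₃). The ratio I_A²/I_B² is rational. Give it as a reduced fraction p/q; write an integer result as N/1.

Same 1,1,2: normalisation and zero-m 3j drop out of the ratio.
A: Δ: 0! 2! 2! / 5! → 1/30; sum: t=0:+1/4 = 1/4; 3j²(1 1 2; 1 -1 0) = Δ·Π!·Σ² = 1/30  (sign +1)
B: Δ: 0! 2! 2! / 5! → 1/30; sum: t=0:+1/4 = 1/4; 3j²(1 1 2; 1 1 -2) = Δ·Π!·Σ² = 1/5  (sign +1)
I_A²/I_B² = (1/30)/(1/5) = 1/6

1/6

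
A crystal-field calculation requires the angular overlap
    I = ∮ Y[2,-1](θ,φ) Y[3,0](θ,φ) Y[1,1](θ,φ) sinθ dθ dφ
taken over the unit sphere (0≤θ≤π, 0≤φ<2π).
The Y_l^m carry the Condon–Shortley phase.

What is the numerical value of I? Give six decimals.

0.143048

m-sum 0 ✓  L=6 even ✓  1≤1≤5 ✓
Π(2lᵢ+1) = 5×7×3 = 105
triangle coeff Δ(2,3,1) = 1/105
Σ_t [2,2]: t=2:+1/4 = 1/4
(3j)²=3/35 [(2 3 1; 0 0 0)], sign=-1
Σ_t [3,3]: t=3:−1/12 = -1/12
(3j)²=1/35 [(2 3 1; -1 0 1)], sign=-1
⇒ 4πI² = 9/35
I = (+1)√(9/35/(4π)) = 0.14304817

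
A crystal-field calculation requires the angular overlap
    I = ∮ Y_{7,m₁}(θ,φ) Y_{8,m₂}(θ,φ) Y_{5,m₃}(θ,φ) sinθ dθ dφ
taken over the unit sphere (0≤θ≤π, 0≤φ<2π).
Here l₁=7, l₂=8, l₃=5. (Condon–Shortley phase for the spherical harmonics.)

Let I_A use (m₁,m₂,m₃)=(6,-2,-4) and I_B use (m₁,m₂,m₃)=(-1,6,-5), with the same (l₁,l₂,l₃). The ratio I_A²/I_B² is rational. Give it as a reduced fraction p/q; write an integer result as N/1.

Shared (l₁,l₂,l₃)=(7,8,5): N and (l;000)² cancel in I_A²/I_B².
A: Δ = 10!·4!·6!/21! = 1/814773960; Racah Σ t=0..1: t=0:+1/15676416000 t=1:−1/1045094400 = -1/1119744000; ⇒ 3j(7 8 5; 6 -2 -4)² = 28/4845, sgn +1
B: Δ = 10!·4!·6!/21! = 1/814773960; Racah Σ t=8..8: t=8:+1/1393459200 = 1/1393459200; ⇒ 3j(7 8 5; -1 6 -5)² = 15/1292, sgn +1
I_A²/I_B² = (28/4845)/(15/1292) = 112/225

112/225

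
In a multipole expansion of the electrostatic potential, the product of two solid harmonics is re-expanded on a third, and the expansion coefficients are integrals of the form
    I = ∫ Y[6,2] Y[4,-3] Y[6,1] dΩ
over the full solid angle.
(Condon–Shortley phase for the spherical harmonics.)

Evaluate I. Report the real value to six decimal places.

-0.039511

Rules hold: Σm=0, L=16 even, 2≤6≤10.
N = 13·9·13 = 1521
Δ = 4!·8!·4!/17! = 1/15315300
Racah Σ t=0..4: t=0:+1/829440 t=1:−1/25920 t=2:+1/9216 t=3:−1/25920 t=4:+1/829440 = 7/207360
⇒ 3j(6 4 6; 0 0 0)² = 28/2431, sgn +1
Racah Σ t=0..1: t=0:+1/82944 t=1:−1/103680 = 1/414720
⇒ 3j(6 4 6; 2 -3 1)² = 49/43758, sgn -1
4πI² = N·(3j₀)²·(3jₘ)² = 686/34969
I = -1·√(0.0196174/4π) = -0.03951077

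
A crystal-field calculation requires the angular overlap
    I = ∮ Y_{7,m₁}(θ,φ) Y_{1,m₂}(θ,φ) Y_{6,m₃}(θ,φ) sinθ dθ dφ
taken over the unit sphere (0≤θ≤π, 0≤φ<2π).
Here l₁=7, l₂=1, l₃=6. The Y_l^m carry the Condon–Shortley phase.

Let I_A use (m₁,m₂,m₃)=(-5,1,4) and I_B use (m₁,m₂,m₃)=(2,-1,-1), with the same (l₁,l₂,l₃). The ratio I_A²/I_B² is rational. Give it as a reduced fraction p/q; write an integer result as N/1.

l's match ⇒ only the (l;m) 3-j factors differ between A and B.
A: triangle coeff Δ(7,1,6) = 1/1365; Σ_t [2,2]: t=2:+1/14515200 = 1/14515200; (3j)²=22/455 [(7 1 6; -5 1 4)], sign=+1
B: triangle coeff Δ(7,1,6) = 1/1365; Σ_t [0,0]: t=0:+1/1209600 = 1/1209600; (3j)²=12/455 [(7 1 6; 2 -1 -1)], sign=-1
I_A²/I_B² = (22/455)/(12/455) = 11/6

11/6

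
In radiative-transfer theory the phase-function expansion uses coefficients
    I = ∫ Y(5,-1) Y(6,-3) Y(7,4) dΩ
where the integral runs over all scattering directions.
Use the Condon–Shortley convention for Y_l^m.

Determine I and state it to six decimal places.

0.009749

m-sum 0 ✓  L=18 even ✓  1≤7≤11 ✓
Π(2lᵢ+1) = 11×13×15 = 2145
triangle coeff Δ(5,6,7) = 1/174594420
Σ_t [0,4]: t=0:+1/4147200 t=1:−1/207360 t=2:+1/82944 t=3:−1/207360 t=4:+1/4147200 = 1/345600
(3j)²=420/46189 [(5 6 7; 0 0 0)], sign=-1
Σ_t [0,3]: t=0:+1/12441600 t=1:−1/1036800 t=2:+1/967680 t=3:−1/8709120 = 1/29030400
(3j)²=9/146965 [(5 6 7; -1 -3 4)], sign=-1
⇒ 4πI² = 1620/1356277
I = (+1)√(1620/1356277/(4π)) = 0.00974941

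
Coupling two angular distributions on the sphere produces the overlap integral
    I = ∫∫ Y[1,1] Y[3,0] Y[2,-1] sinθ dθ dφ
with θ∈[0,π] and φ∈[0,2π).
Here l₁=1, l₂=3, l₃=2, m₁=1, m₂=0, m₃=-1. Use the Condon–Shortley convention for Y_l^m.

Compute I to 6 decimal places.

Rules hold: Σm=0, L=6 even, 2≤2≤4.
N = 3·7·5 = 105
Δ = 2!·0!·4!/7! = 1/105
Racah Σ t=1..1: t=1:−1/4 = -1/4
⇒ 3j(1 3 2; 0 0 0)² = 3/35, sgn -1
Racah Σ t=0..0: t=0:+1/12 = 1/12
⇒ 3j(1 3 2; 1 0 -1)² = 1/35, sgn -1
4πI² = N·(3j₀)²·(3jₘ)² = 9/35
I = +1·√(0.257143/4π) = 0.14304817

0.143048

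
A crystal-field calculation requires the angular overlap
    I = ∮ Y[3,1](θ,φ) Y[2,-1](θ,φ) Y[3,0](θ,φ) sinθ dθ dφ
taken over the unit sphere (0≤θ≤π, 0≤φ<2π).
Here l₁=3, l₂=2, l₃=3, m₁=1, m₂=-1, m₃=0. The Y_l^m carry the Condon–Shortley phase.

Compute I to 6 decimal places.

-0.059471

Checks pass: Σm=0; 8 even; l₃=3∈[1,5].
(2·3+1)(2·2+1)(2·3+1) = 245
Δ: 2! 4! 2! / 9! → 1/3780
sum: t=0:+1/24 t=1:−1/4 t=2:+1/24 = -1/6
3j²(3 2 3; 0 0 0) = Δ·Π!·Σ² = 4/105  (sign +1)
sum: t=0:+1/8 t=1:−1/12 = 1/24
3j²(3 2 3; 1 -1 0) = Δ·Π!·Σ² = 1/210  (sign -1)
combine: 4πI² = 245·4/105·1/210 = 2/45
take √, sign -1: I = -0.05947080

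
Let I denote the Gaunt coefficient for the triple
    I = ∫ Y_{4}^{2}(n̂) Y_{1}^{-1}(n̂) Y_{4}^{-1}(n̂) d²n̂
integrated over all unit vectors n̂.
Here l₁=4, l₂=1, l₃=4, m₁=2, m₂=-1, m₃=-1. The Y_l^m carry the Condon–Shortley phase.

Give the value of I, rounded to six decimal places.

0.000000

Σlᵢ=9 odd — θ-integrand is odd under cosθ→−cosθ; I=0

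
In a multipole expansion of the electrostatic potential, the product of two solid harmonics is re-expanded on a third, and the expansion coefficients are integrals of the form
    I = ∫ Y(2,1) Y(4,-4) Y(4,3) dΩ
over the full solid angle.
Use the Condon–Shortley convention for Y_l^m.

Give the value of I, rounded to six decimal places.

Rules hold: Σm=0, L=10 even, 2≤4≤6.
N = 5·9·9 = 405
Δ = 2!·2!·6!/11! = 1/13860
Racah Σ t=0..2: t=0:+1/192 t=1:−1/36 t=2:+1/192 = -5/288
⇒ 3j(2 4 4; 0 0 0)² = 20/693, sgn -1
Racah Σ t=0..0: t=0:+1/1440 = 1/1440
⇒ 3j(2 4 4; 1 -4 3)² = 7/165, sgn -1
4πI² = N·(3j₀)²·(3jₘ)² = 60/121
I = +1·√(0.495868/4π) = 0.19864517

0.198645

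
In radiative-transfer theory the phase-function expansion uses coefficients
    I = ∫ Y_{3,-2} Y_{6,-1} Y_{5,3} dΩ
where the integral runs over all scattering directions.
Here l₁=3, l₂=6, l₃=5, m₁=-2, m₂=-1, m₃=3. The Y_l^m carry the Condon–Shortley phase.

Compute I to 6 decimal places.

m-sum 0 ✓  L=14 even ✓  3≤5≤9 ✓
Π(2lᵢ+1) = 7×13×11 = 1001
triangle coeff Δ(3,6,5) = 1/675675
Σ_t [1,3]: t=1:−1/8640 t=2:+1/2304 t=3:−1/8640 = 7/34560
(3j)²=7/429 [(3 6 5; 0 0 0)], sign=-1
Σ_t [3,4]: t=3:−1/17280 t=4:+1/120960 = -1/20160
(3j)²=64/3003 [(3 6 5; -2 -1 3)], sign=-1
⇒ 4πI² = 448/1287
I = (+1)√(448/1287/(4π)) = 0.16643505

0.166435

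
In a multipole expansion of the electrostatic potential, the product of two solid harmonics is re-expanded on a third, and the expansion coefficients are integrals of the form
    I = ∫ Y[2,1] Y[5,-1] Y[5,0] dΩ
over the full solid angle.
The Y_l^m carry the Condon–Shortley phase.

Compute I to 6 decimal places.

-0.036166

m-sum 0 ✓  L=12 even ✓  3≤5≤7 ✓
Π(2lᵢ+1) = 5×11×11 = 605
triangle coeff Δ(2,5,5) = 1/38610
Σ_t [0,2]: t=0:+1/2880 t=1:−1/576 t=2:+1/2880 = -1/960
(3j)²=10/429 [(2 5 5; 0 0 0)], sign=+1
Σ_t [0,1]: t=0:+1/1152 t=1:−1/1440 = 1/5760
(3j)²=1/858 [(2 5 5; 1 -1 0)], sign=-1
⇒ 4πI² = 25/1521
I = (-1)√(25/1521/(4π)) = -0.03616600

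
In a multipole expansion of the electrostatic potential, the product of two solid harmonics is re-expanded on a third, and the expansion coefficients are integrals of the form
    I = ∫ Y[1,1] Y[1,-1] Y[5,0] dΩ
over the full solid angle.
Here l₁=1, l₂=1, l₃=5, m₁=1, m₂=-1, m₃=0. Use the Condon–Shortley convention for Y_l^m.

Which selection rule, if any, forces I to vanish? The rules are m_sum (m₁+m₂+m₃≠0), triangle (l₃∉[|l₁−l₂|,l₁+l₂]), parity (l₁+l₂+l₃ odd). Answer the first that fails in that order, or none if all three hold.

m₁+m₂+m₃ = 1 − 1 + 0 = 0  ✓
triangle: |1−1|=0 ≤ l₃=5 ≤ 1+1=2  ✗
parity: l₁+l₂+l₃ = 7 is odd

triangle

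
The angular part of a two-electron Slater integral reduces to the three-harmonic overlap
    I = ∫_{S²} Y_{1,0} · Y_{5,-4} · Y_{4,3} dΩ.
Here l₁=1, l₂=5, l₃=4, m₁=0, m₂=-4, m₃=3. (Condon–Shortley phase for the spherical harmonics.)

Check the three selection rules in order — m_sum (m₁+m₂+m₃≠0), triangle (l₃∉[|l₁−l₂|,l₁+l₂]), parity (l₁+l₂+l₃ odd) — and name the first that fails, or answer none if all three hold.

m_sum

Σmᵢ = -1  ✗
l₃∈[|l₁−l₂|,l₁+l₂]=[4,6], have l₃=4
Σlᵢ = 10 ⇒ even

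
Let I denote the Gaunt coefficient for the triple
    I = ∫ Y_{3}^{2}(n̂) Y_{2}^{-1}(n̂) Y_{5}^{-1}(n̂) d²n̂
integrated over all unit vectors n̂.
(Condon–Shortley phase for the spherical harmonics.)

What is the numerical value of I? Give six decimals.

-0.117387

Rules hold: Σm=0, L=10 even, 1≤5≤5.
N = 7·5·11 = 385
Δ = 0!·6!·4!/11! = 1/2310
Racah Σ t=0..0: t=0:+1/144 = 1/144
⇒ 3j(3 2 5; 0 0 0)² = 10/231, sgn -1
Racah Σ t=0..0: t=0:+1/720 = 1/720
⇒ 3j(3 2 5; 2 -1 -1)² = 4/385, sgn +1
4πI² = N·(3j₀)²·(3jₘ)² = 40/231
I = -1·√(0.17316/4π) = -0.11738675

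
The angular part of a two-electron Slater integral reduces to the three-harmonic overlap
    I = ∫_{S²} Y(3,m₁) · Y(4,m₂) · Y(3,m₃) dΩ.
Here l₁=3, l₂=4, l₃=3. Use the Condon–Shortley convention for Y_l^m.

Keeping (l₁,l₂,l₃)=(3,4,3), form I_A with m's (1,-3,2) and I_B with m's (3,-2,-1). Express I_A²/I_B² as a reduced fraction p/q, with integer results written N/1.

7/27

Same 3,4,3: normalisation and zero-m 3j drop out of the ratio.
A: Δ: 4! 2! 4! / 11! → 1/34650; sum: t=0:+1/288 t=1:−1/144 = -1/288; 3j²(3 4 3; 1 -3 2) = Δ·Π!·Σ² = 1/99  (sign +1)
B: Δ: 4! 2! 4! / 11! → 1/34650; sum: t=0:+1/192 = 1/192; 3j²(3 4 3; 3 -2 -1) = Δ·Π!·Σ² = 3/77  (sign +1)
I_A²/I_B² = (1/99)/(3/77) = 7/27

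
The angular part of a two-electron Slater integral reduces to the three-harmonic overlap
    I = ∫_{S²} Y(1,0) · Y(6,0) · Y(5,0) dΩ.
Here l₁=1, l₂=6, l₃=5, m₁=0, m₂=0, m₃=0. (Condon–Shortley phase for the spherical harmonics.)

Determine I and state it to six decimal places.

0.245154

m-sum 0 ✓  L=12 even ✓  5≤5≤7 ✓
Π(2lᵢ+1) = 3×13×11 = 429
triangle coeff Δ(1,6,5) = 1/858
Σ_t [1,1]: t=1:−1/14400 = -1/14400
(3j)²=6/143 [(1 6 5; 0 0 0)], sign=+1
(m-triple is (0,0,0) — same symbol as above.)
⇒ 4πI² = 108/143
I = (+1)√(108/143/(4π)) = 0.24515397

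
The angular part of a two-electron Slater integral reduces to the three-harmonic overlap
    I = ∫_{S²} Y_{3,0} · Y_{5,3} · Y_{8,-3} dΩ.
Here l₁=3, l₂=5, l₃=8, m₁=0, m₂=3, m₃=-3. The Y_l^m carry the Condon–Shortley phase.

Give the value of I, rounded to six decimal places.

-0.170538

Checks pass: Σm=0; 16 even; l₃=8∈[2,8].
(2·3+1)(2·5+1)(2·8+1) = 1309
Δ: 0! 6! 10! / 17! → 1/136136
sum: t=0:+1/518400 = 1/518400
3j²(3 5 8; 0 0 0) = Δ·Π!·Σ² = 56/2431  (sign +1)
sum: t=0:+1/2903040 = 1/2903040
3j²(3 5 8; 0 3 -3) = Δ·Π!·Σ² = 75/6188  (sign -1)
combine: 4πI² = 1309·56/2431·75/6188 = 1050/2873
take √, sign -1: I = -0.17053829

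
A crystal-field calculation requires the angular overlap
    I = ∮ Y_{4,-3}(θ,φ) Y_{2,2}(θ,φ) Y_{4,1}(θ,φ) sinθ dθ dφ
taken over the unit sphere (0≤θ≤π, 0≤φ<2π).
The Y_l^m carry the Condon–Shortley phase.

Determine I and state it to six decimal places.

0.159270

m-sum 0 ✓  L=10 even ✓  2≤4≤6 ✓
Π(2lᵢ+1) = 9×5×9 = 405
triangle coeff Δ(4,2,4) = 1/13860
Σ_t [0,2]: t=0:+1/192 t=1:−1/36 t=2:+1/192 = -5/288
(3j)²=20/693 [(4 2 4; 0 0 0)], sign=-1
Σ_t [2,2]: t=2:+1/480 = 1/480
(3j)²=3/110 [(4 2 4; -3 2 1)], sign=-1
⇒ 4πI² = 270/847
I = (+1)√(270/847/(4π)) = 0.15927046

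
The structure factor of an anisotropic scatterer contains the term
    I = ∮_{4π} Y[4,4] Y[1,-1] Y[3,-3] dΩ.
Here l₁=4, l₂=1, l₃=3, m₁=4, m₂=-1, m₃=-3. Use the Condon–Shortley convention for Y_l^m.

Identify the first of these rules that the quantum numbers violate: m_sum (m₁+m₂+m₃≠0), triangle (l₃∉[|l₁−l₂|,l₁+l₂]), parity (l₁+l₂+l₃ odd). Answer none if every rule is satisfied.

none

m₁+m₂+m₃ = 4 − 1 − 3 = 0  ✓
triangle: |4−1|=3 ≤ l₃=3 ≤ 4+1=5  ✓
parity: l₁+l₂+l₃ = 8 is even  ✓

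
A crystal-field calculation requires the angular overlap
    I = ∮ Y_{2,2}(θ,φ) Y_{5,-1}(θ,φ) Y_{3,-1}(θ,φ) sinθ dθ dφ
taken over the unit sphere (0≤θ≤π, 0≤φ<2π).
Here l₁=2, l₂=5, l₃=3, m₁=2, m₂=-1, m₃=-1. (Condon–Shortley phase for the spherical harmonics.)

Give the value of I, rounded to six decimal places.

Rules hold: Σm=0, L=10 even, 3≤3≤7.
N = 5·11·7 = 385
Δ = 4!·0!·6!/11! = 1/2310
Racah Σ t=2..2: t=2:+1/144 = 1/144
⇒ 3j(2 5 3; 0 0 0)² = 10/231, sgn -1
Racah Σ t=0..0: t=0:+1/1152 = 1/1152
⇒ 3j(2 5 3; 2 -1 -1)² = 1/154, sgn +1
4πI² = N·(3j₀)²·(3jₘ)² = 25/231
I = -1·√(0.108225/4π) = -0.09280237

-0.092802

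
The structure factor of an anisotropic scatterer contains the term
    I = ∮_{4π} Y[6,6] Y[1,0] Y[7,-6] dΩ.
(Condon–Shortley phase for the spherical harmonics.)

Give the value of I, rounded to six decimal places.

0.126157

m-sum 0 ✓  L=14 even ✓  5≤7≤7 ✓
Π(2lᵢ+1) = 13×3×15 = 585
triangle coeff Δ(6,1,7) = 1/1365
Σ_t [0,0]: t=0:+1/518400 = 1/518400
(3j)²=7/195 [(6 1 7; 0 0 0)], sign=-1
Σ_t [0,0]: t=0:+1/479001600 = 1/479001600
(3j)²=1/105 [(6 1 7; 6 0 -6)], sign=-1
⇒ 4πI² = 1/5
I = (+1)√(1/5/(4π)) = 0.12615663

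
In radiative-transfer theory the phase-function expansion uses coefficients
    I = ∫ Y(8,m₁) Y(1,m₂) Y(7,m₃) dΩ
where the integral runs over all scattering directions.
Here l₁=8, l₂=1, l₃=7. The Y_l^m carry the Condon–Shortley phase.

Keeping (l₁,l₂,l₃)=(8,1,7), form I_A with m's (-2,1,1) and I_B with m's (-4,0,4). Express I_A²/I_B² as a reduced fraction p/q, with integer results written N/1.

Same 8,1,7: normalisation and zero-m 3j drop out of the ratio.
A: Δ: 2! 14! 0! / 17! → 1/2040; sum: t=2:+1/58060800 = 1/58060800; 3j²(8 1 7; -2 1 1) = Δ·Π!·Σ² = 3/136  (sign +1)
B: Δ: 2! 14! 0! / 17! → 1/2040; sum: t=1:−1/239500800 = -1/239500800; 3j²(8 1 7; -4 0 4) = Δ·Π!·Σ² = 2/85  (sign +1)
I_A²/I_B² = (3/136)/(2/85) = 15/16

15/16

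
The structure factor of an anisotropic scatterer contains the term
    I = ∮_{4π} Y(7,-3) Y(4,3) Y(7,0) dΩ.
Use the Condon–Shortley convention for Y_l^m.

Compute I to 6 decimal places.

0.094835

Checks pass: Σm=0; 18 even; l₃=7∈[3,11].
(2·7+1)(2·4+1)(2·7+1) = 2025
Δ: 4! 10! 4! / 19! → 1/58198140
sum: t=0:+1/17418240 t=1:−1/622080 t=2:+1/230400 t=3:−1/622080 t=4:+1/17418240 = 1/806400
3j²(7 4 7; 0 0 0) = Δ·Π!·Σ² = 2268/230945  (sign -1)
sum: t=3:−1/4354560 t=4:+1/2488320 = 1/5806080
3j²(7 4 7; -3 3 0) = Δ·Π!·Σ² = 525/92378  (sign -1)
combine: 4πI² = 2025·2268/230945·525/92378 = 241116750/2133423721
take √, sign +1: I = 0.09483534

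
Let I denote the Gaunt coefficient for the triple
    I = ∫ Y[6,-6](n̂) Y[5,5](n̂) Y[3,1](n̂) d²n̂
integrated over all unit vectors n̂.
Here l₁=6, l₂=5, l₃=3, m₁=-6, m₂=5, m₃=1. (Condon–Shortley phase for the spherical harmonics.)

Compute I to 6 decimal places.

-0.207001

Rules hold: Σm=0, L=14 even, 1≤3≤11.
N = 13·11·7 = 1001
Δ = 8!·4!·2!/15! = 1/675675
Racah Σ t=3..5: t=3:−1/8640 t=4:+1/2304 t=5:−1/8640 = 7/34560
⇒ 3j(6 5 3; 0 0 0)² = 7/429, sgn -1
Racah Σ t=8..8: t=8:+1/1935360 = 1/1935360
⇒ 3j(6 5 3; -6 5 1)² = 3/91, sgn +1
4πI² = N·(3j₀)²·(3jₘ)² = 7/13
I = -1·√(0.538462/4π) = -0.20700098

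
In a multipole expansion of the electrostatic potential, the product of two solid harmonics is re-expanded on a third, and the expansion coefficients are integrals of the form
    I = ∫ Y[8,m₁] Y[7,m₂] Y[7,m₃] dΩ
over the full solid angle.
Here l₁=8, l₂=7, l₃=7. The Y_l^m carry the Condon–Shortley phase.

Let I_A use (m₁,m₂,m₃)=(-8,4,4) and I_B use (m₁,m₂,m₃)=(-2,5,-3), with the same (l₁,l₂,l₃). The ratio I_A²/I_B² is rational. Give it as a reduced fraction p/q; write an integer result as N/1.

l's match ⇒ only the (l;m) 3-j factors differ between A and B.
A: triangle coeff Δ(8,7,7) = 1/22086194130; Σ_t [8,8]: t=8:+1/58525286400 = 1/58525286400; (3j)²=825/52003 [(8 7 7; -8 4 4)], sign=-1
B: triangle coeff Δ(8,7,7) = 1/22086194130; Σ_t [6,8]: t=6:+1/597196800 t=7:−1/435456000 t=8:+1/2786918400 = -11/41803776000; (3j)²=66/96577 [(8 7 7; -2 5 -3)], sign=-1
I_A²/I_B² = (825/52003)/(66/96577) = 325/14

325/14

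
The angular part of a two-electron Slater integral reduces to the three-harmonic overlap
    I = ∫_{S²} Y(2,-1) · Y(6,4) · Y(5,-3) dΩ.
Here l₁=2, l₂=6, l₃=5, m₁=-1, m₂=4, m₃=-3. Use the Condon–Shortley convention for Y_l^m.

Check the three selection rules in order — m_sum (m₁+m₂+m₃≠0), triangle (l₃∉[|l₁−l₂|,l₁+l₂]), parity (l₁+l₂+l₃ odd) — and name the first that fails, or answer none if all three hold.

m₁+m₂+m₃ = -1 + 4 − 3 = 0  ✓
triangle: |2−6|=4 ≤ l₃=5 ≤ 2+6=8  ✓
parity: l₁+l₂+l₃ = 13 is odd  ✗

parity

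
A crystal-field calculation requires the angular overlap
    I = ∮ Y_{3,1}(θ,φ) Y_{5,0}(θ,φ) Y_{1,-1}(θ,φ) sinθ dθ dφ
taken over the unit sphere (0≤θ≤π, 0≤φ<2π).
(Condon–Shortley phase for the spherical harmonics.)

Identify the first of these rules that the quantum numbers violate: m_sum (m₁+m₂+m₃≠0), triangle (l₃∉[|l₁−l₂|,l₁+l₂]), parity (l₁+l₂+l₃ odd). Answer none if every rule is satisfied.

azimuthal sum: 1 + 0 − 1 = 0  ✓
2 ≤ 1 ≤ 8 (triangle on l)  ✗
L = 3 + 5 + 1 = 9 (odd)

triangle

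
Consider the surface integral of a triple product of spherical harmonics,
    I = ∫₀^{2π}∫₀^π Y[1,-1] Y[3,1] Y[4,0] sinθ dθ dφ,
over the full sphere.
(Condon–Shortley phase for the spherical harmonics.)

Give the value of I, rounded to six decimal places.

0.150786

m-sum 0 ✓  L=8 even ✓  2≤4≤4 ✓
Π(2lᵢ+1) = 3×7×9 = 189
triangle coeff Δ(1,3,4) = 1/252
Σ_t [0,0]: t=0:+1/36 = 1/36
(3j)²=4/63 [(1 3 4; 0 0 0)], sign=+1
Σ_t [0,0]: t=0:+1/96 = 1/96
(3j)²=1/42 [(1 3 4; -1 1 0)], sign=+1
⇒ 4πI² = 2/7
I = (+1)√(2/7/(4π)) = 0.15078601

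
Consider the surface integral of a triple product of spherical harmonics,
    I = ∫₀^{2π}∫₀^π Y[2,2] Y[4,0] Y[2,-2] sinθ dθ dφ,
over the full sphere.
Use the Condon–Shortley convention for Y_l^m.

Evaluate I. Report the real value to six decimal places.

0.040299

Rules hold: Σm=0, L=8 even, 2≤2≤6.
N = 5·9·5 = 225
Δ = 4!·0!·4!/9! = 1/630
Racah Σ t=2..2: t=2:+1/16 = 1/16
⇒ 3j(2 4 2; 0 0 0)² = 2/35, sgn +1
Racah Σ t=0..0: t=0:+1/576 = 1/576
⇒ 3j(2 4 2; 2 0 -2)² = 1/630, sgn +1
4πI² = N·(3j₀)²·(3jₘ)² = 1/49
I = +1·√(0.0204082/4π) = 0.04029926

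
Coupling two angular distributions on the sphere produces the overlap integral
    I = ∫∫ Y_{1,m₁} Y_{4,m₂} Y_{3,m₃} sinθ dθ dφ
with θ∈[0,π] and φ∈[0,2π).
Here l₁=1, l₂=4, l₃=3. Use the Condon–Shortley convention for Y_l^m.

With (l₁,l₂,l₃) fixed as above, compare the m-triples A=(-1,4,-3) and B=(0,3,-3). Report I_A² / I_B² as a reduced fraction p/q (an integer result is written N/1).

4/1

l's match ⇒ only the (l;m) 3-j factors differ between A and B.
A: triangle coeff Δ(1,4,3) = 1/252; Σ_t [2,2]: t=2:+1/1440 = 1/1440; (3j)²=1/9 [(1 4 3; -1 4 -3)], sign=+1
B: triangle coeff Δ(1,4,3) = 1/252; Σ_t [1,1]: t=1:−1/720 = -1/720; (3j)²=1/36 [(1 4 3; 0 3 -3)], sign=-1
I_A²/I_B² = (1/9)/(1/36) = 4/1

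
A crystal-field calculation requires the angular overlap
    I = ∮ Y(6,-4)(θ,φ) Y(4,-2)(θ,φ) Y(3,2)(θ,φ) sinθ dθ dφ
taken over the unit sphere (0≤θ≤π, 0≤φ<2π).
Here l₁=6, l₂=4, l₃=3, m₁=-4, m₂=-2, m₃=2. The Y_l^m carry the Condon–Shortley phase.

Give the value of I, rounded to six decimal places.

-4 − 2 + 2 = -4 ≠ 0: azimuthal integral kills it; I = 0

0.000000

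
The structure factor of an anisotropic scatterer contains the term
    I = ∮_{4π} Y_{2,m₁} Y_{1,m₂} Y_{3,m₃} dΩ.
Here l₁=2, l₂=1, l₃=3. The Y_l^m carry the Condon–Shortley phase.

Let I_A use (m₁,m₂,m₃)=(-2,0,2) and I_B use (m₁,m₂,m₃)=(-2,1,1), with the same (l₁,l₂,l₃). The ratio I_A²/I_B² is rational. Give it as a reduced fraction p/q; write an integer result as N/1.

Shared (l₁,l₂,l₃)=(2,1,3): N and (l;000)² cancel in I_A²/I_B².
A: Δ = 0!·4!·2!/7! = 1/105; Racah Σ t=0..0: t=0:+1/24 = 1/24; ⇒ 3j(2 1 3; -2 0 2)² = 1/21, sgn -1
B: Δ = 0!·4!·2!/7! = 1/105; Racah Σ t=0..0: t=0:+1/48 = 1/48; ⇒ 3j(2 1 3; -2 1 1)² = 1/105, sgn +1
I_A²/I_B² = (1/21)/(1/105) = 5/1

5/1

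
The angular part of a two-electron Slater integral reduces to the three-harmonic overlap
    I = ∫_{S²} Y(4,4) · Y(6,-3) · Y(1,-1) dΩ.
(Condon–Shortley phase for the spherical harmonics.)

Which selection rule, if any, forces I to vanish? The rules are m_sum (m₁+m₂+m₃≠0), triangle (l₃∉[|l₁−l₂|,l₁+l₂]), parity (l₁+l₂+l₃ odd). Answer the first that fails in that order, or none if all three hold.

triangle

Σmᵢ = 0  ✓
l₃∈[|l₁−l₂|,l₁+l₂]=[2,10], have l₃=1  ✗
Σlᵢ = 11 ⇒ odd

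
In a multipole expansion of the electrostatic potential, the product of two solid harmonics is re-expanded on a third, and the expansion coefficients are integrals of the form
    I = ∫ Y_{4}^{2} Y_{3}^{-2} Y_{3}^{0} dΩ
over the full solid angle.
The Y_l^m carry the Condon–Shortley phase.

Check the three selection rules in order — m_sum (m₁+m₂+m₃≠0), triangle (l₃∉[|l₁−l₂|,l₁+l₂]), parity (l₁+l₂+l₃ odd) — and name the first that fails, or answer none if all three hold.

Σmᵢ = 0  ✓
l₃∈[|l₁−l₂|,l₁+l₂]=[1,7], have l₃=3  ✓
Σlᵢ = 10 ⇒ even  ✓

none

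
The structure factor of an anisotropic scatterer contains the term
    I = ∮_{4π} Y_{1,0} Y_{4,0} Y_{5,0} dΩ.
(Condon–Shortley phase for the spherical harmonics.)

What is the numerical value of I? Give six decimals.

0.245532

Checks pass: Σm=0; 10 even; l₃=5∈[3,5].
(2·1+1)(2·4+1)(2·5+1) = 297
Δ: 0! 2! 8! / 11! → 1/495
sum: t=0:+1/576 = 1/576
3j²(1 4 5; 0 0 0) = Δ·Π!·Σ² = 5/99  (sign -1)
(m-triple is (0,0,0) — same symbol as above.)
combine: 4πI² = 297·5/99·5/99 = 25/33
take √, sign +1: I = 0.24553200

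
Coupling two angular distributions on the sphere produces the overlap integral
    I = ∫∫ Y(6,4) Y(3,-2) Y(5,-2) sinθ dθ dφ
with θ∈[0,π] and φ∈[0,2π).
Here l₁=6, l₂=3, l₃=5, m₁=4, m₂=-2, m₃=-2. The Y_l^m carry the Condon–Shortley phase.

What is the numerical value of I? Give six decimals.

Checks pass: Σm=0; 14 even; l₃=5∈[3,9].
(2·6+1)(2·3+1)(2·5+1) = 1001
Δ: 4! 8! 2! / 15! → 1/675675
sum: t=1:−1/8640 t=2:+1/2304 t=3:−1/8640 = 7/34560
3j²(6 3 5; 0 0 0) = Δ·Π!·Σ² = 7/429  (sign -1)
sum: t=0:+1/34560 t=1:−1/60480 = 1/80640
3j²(6 3 5; 4 -2 -2) = Δ·Π!·Σ² = 6/1001  (sign -1)
combine: 4πI² = 1001·7/429·6/1001 = 14/143
take √, sign +1: I = 0.08826552

0.088266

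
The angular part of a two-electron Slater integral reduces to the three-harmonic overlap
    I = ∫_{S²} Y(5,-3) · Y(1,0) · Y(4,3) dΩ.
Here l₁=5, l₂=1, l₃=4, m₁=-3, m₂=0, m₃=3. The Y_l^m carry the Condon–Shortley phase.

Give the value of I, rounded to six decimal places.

Checks pass: Σm=0; 10 even; l₃=4∈[4,6].
(2·5+1)(2·1+1)(2·4+1) = 297
Δ: 2! 8! 0! / 11! → 1/495
sum: t=1:−1/576 = -1/576
3j²(5 1 4; 0 0 0) = Δ·Π!·Σ² = 5/99  (sign -1)
sum: t=1:−1/5040 = -1/5040
3j²(5 1 4; -3 0 3) = Δ·Π!·Σ² = 16/495  (sign +1)
combine: 4πI² = 297·5/99·16/495 = 16/33
take √, sign -1: I = -0.19642560

-0.196426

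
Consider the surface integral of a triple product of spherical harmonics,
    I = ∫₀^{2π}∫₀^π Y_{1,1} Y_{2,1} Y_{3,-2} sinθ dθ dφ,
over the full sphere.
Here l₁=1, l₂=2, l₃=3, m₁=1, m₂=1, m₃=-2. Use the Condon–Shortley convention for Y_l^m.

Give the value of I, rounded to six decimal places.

m-sum 0 ✓  L=6 even ✓  1≤3≤3 ✓
Π(2lᵢ+1) = 3×5×7 = 105
triangle coeff Δ(1,2,3) = 1/105
Σ_t [0,0]: t=0:+1/4 = 1/4
(3j)²=3/35 [(1 2 3; 0 0 0)], sign=-1
Σ_t [0,0]: t=0:+1/12 = 1/12
(3j)²=2/21 [(1 2 3; 1 1 -2)], sign=-1
⇒ 4πI² = 6/7
I = (+1)√(6/7/(4π)) = 0.26116903

0.261169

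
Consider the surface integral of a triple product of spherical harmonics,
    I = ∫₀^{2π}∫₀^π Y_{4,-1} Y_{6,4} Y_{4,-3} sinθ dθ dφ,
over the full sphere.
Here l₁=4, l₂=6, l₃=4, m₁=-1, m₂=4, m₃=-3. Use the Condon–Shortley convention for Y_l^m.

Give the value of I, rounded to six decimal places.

m-sum 0 ✓  L=14 even ✓  2≤4≤10 ✓
Π(2lᵢ+1) = 9×13×9 = 1053
triangle coeff Δ(4,6,4) = 1/1261260
Σ_t [2,4]: t=2:+1/4608 t=3:−1/1296 t=4:+1/4608 = -7/20736
(3j)²=20/1287 [(4 6 4; 0 0 0)], sign=-1
Σ_t [4,5]: t=4:+1/34560 t=5:−1/28800 = -1/172800
(3j)²=1/1430 [(4 6 4; -1 4 -3)], sign=+1
⇒ 4πI² = 18/1573
I = (-1)√(18/1573/(4π)) = -0.03017637

-0.030176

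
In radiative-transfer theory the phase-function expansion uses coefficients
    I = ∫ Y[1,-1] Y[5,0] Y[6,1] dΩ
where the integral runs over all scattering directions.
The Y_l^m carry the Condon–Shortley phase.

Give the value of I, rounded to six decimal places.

-0.187239

Rules hold: Σm=0, L=12 even, 4≤6≤6.
N = 3·11·13 = 429
Δ = 0!·2!·10!/13! = 1/858
Racah Σ t=0..0: t=0:+1/14400 = 1/14400
⇒ 3j(1 5 6; 0 0 0)² = 6/143, sgn +1
Racah Σ t=0..0: t=0:+1/28800 = 1/28800
⇒ 3j(1 5 6; -1 0 1)² = 7/286, sgn -1
4πI² = N·(3j₀)²·(3jₘ)² = 63/143
I = -1·√(0.440559/4π) = -0.18723944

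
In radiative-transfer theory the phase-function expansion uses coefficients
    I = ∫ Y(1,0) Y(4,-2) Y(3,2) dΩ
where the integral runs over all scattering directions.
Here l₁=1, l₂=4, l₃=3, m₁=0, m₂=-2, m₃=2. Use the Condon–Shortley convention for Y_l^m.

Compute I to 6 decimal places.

m-sum 0 ✓  L=8 even ✓  3≤3≤5 ✓
Π(2lᵢ+1) = 3×9×7 = 189
triangle coeff Δ(1,4,3) = 1/252
Σ_t [1,1]: t=1:−1/36 = -1/36
(3j)²=4/63 [(1 4 3; 0 0 0)], sign=+1
Σ_t [1,1]: t=1:−1/120 = -1/120
(3j)²=1/21 [(1 4 3; 0 -2 2)], sign=+1
⇒ 4πI² = 4/7
I = (+1)√(4/7/(4π)) = 0.21324362

0.213244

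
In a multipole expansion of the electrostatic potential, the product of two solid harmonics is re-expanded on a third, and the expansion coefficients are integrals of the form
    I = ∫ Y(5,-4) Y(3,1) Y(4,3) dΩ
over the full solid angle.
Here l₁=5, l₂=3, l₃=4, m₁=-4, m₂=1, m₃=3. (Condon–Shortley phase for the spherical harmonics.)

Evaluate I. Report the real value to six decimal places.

0.042401

m-sum 0 ✓  L=12 even ✓  2≤4≤8 ✓
Π(2lᵢ+1) = 11×7×9 = 693
triangle coeff Δ(5,3,4) = 1/180180
Σ_t [1,3]: t=1:−1/576 t=2:+1/144 t=3:−1/576 = 1/288
(3j)²=20/1001 [(5 3 4; 0 0 0)], sign=+1
Σ_t [3,4]: t=3:−1/4320 t=4:+1/5760 = -1/17280
(3j)²=7/4290 [(5 3 4; -4 1 3)], sign=+1
⇒ 4πI² = 42/1859
I = (+1)√(42/1859/(4π)) = 0.04240138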